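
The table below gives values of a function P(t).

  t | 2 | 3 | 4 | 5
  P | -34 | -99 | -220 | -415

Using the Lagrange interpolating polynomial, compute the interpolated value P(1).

-7

Evaluate each Lagrange basis at t = 1:
L_0(1) = (-2)·(-3)·(-4)/[(-1)·(-2)·(-3)] = 4
L_1(1) = (-1)·(-3)·(-4)/[(1)·(-1)·(-2)] = -6
L_2(1) = (-1)·(-2)·(-4)/[(2)·(1)·(-1)] = 4
L_3(1) = (-1)·(-2)·(-3)/[(3)·(2)·(1)] = -1
Sum: (-34)·(4) + (-99)·(-6) + (-220)·(4) + (-415)·(-1) = -7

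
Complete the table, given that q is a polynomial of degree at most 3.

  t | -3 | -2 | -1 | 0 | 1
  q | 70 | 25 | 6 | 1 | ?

-2

The 4 known values determine q uniquely (degree ≤ 3).
L_0(1) = (3)·(2)·(1)/[(-1)·(-2)·(-3)] = -1
L_1(1) = (4)·(2)·(1)/[(1)·(-1)·(-2)] = 4
L_2(1) = (4)·(3)·(1)/[(2)·(1)·(-1)] = -6
L_3(1) = (4)·(3)·(2)/[(3)·(2)·(1)] = 4
Sum: 70·(-1) + 25·(4) + 6·(-6) + 1·(4) = -2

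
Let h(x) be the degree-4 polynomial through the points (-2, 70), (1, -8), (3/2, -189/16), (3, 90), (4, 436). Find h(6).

2862

Using Newton's divided-difference form:
h[-2,1] = (-8 - 70) / (1 - (-2)) = -26
h[1,3/2] = (-189/16 - (-8)) / (3/2 - 1) = -61/8
h[3/2,3] = (90 - (-189/16)) / (3 - 3/2) = 543/8
h[3,4] = (436 - 90) / (4 - 3) = 346
h[-2,1,3/2] = (-61/8 - (-26)) / (3/2 - (-2)) = 21/4
h[1,3/2,3] = (543/8 - (-61/8)) / (3 - 1) = 151/4
h[3/2,3,4] = (346 - 543/8) / (4 - 3/2) = 445/4
h[-2,1,3/2,3] = (151/4 - 21/4) / (3 - (-2)) = 13/2
h[1,3/2,3,4] = (445/4 - 151/4) / (4 - 1) = 49/2
h[-2,1,3/2,3,4] = (49/2 - 13/2) / (4 - (-2)) = 3
h(6) = 70 + (-26)·(8) + (21/4)·(8)·(5) + (13/2)·(8)·(5)·(9/2) + 3·(8)·(5)·(9/2)·(3) = 2862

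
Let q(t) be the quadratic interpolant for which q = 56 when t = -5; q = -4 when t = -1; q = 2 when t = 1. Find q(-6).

86

L_0(-6) = (-5)·(-7)/[(-4)·(-6)] = 35/24
L_1(-6) = (-1)·(-7)/[(4)·(-2)] = -7/8
L_2(-6) = (-1)·(-5)/[(6)·(2)] = 5/12
Sum: 56·(35/24) + (-4)·(-7/8) + 2·(5/12) = 86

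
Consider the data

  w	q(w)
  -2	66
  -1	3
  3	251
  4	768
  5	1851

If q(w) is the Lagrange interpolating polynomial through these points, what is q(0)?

Evaluate each Lagrange basis at w = 0:
L_0(0) = (1)·(-3)·(-4)·(-5)/[(-1)·(-5)·(-6)·(-7)] = -2/7
L_1(0) = (2)·(-3)·(-4)·(-5)/[(1)·(-4)·(-5)·(-6)] = 1
L_2(0) = (2)·(1)·(-4)·(-5)/[(5)·(4)·(-1)·(-2)] = 1
L_3(0) = (2)·(1)·(-3)·(-5)/[(6)·(5)·(1)·(-1)] = -1
L_4(0) = (2)·(1)·(-3)·(-4)/[(7)·(6)·(2)·(1)] = 2/7
Sum: 66·(-2/7) + 3·(1) + 251·(1) + 768·(-1) + 1851·(2/7) = -4

-4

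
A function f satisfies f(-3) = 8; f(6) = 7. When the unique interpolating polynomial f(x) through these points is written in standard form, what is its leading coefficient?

Build the Lagrange basis polynomials:
L_0(x) = (x - 6) / [-9] = -(1/9)x + 2/3
L_1(x) = (x + 3) / [9] = (1/9)x + 1/3
f(x) = 8·L_0 + 7·L_1
Only the coefficient of x is needed; take it from each L_i and combine:
8·(-1/9) + 7·(1/9) = -1/9

-1/9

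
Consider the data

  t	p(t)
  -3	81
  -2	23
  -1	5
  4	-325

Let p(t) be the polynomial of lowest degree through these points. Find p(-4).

203

L_0(-4) = (-2)·(-3)·(-8)/[(-1)·(-2)·(-7)] = 24/7
L_1(-4) = (-1)·(-3)·(-8)/[(1)·(-1)·(-6)] = -4
L_2(-4) = (-1)·(-2)·(-8)/[(2)·(1)·(-5)] = 8/5
L_3(-4) = (-1)·(-2)·(-3)/[(7)·(6)·(5)] = -1/35
Sum: 81·(24/7) + 23·(-4) + 5·(8/5) + (-325)·(-1/35) = 203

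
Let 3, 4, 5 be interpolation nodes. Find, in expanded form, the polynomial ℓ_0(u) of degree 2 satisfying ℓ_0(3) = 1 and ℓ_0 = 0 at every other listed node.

ℓ_0(u) = (1/2)u^2 - (9/2)u + 10

ℓ_0(u) = (u - 4)(u - 5) / [(-1)·(-2)]
       = (u^2 - 9u + 20) / (2)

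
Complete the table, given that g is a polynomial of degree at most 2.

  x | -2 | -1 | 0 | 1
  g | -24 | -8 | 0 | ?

The 3 known values determine g uniquely (degree ≤ 2).
Evaluate each Lagrange basis at x = 1:
L_0(1) = (2)·(1)/[(-1)·(-2)] = 1
L_1(1) = (3)·(1)/[(1)·(-1)] = -3
L_2(1) = (3)·(2)/[(2)·(1)] = 3
Sum: (-24)·(1) + (-8)·(-3) + 0 = 0

0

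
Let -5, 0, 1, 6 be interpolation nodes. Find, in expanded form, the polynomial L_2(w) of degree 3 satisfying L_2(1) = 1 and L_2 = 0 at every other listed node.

L_2(w) = (w + 5)w(w - 6) / [(6)·(1)·(-5)]
       = (w^3 - w^2 - 30w) / (-30)

L_2(w) = -(1/30)w^3 + (1/30)w^2 + w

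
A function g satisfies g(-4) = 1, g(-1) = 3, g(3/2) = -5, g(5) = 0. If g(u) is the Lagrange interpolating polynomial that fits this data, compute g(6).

332/33

Evaluate each Lagrange basis at u = 6:
L_0(6) = (7)·(9/2)·(1)/[(-3)·(-11/2)·(-9)] = -7/33
L_1(6) = (10)·(9/2)·(1)/[(3)·(-5/2)·(-6)] = 1
L_2(6) = (10)·(7)·(1)/[(11/2)·(5/2)·(-7/2)] = -16/11
L_3(6) = (10)·(7)·(9/2)/[(9)·(6)·(7/2)] = 5/3
Sum: 1·(-7/33) + 3·(1) + (-5)·(-16/11) + 0 = 332/33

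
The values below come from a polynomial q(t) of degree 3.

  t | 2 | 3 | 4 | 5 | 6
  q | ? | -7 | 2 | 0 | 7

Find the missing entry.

The 4 known values determine q uniquely (degree ≤ 3).
L_0(2) = (-2)·(-3)·(-4)/[(-1)·(-2)·(-3)] = 4
L_1(2) = (-1)·(-3)·(-4)/[(1)·(-1)·(-2)] = -6
L_2(2) = (-1)·(-2)·(-4)/[(2)·(1)·(-1)] = 4
L_3(2) = (-1)·(-2)·(-3)/[(3)·(2)·(1)] = -1
Sum: (-7)·(4) + 2·(-6) + 0 + 7·(-1) = -47

-47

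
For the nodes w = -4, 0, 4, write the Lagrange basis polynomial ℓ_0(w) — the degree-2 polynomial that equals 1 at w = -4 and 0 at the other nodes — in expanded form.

ℓ_0(w) = (1/32)w^2 - (1/8)w

ℓ_0(w) = w(w - 4) / [(-4)·(-8)]
       = (w^2 - 4w) / (32)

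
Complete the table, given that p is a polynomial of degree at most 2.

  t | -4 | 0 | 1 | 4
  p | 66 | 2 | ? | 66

The 3 known values determine p uniquely (degree ≤ 2).
Evaluate each Lagrange basis at t = 1:
L_0(1) = (1)·(-3)/[(-4)·(-8)] = -3/32
L_1(1) = (5)·(-3)/[(4)·(-4)] = 15/16
L_2(1) = (5)·(1)/[(8)·(4)] = 5/32
Sum: 66·(-3/32) + 2·(15/16) + 66·(5/32) = 6

6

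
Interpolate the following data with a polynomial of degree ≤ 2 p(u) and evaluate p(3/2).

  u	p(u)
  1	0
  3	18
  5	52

L_0(3/2) = (-3/2)·(-7/2)/[(-2)·(-4)] = 21/32
L_1(3/2) = (1/2)·(-7/2)/[(2)·(-2)] = 7/16
L_2(3/2) = (1/2)·(-3/2)/[(4)·(2)] = -3/32
Sum: 0 + 18·(7/16) + 52·(-3/32) = 3

3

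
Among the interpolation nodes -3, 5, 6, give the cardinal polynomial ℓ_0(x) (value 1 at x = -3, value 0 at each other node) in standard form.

ℓ_0(x) = (1/72)x^2 - (11/72)x + 5/12

ℓ_0(x) = (x - 5)(x - 6) / [(-8)·(-9)]
       = (x^2 - 11x + 30) / (72)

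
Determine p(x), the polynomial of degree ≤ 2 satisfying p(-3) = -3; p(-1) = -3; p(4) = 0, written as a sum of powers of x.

L_0(x) = (x + 1)(x - 4) / [14] = (1/14)x^2 - (3/14)x - 2/7
L_1(x) = (x + 3)(x - 4) / [-10] = -(1/10)x^2 + (1/10)x + 6/5
L_2(x) = (x + 3)(x + 1) / [35] = (1/35)x^2 + (4/35)x + 3/35
p(x) = (-3)·L_0 + (-3)·L_1 + 0·L_2
  (-3)·L_0(x) = -(3/14)x^2 + (9/14)x + 6/7
  (-3)·L_1(x) = (3/10)x^2 - (3/10)x - 18/5
  0·L_2(x) = 0
Adding term by term: (3/35)x^2 + (12/35)x - 96/35

p(x) = (3/35)x^2 + (12/35)x - 96/35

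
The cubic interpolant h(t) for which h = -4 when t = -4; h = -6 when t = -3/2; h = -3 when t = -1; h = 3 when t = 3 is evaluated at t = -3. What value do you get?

Evaluate each Lagrange basis at t = -3:
L_0(-3) = (-3/2)·(-2)·(-6)/[(-5/2)·(-3)·(-7)] = 12/35
L_1(-3) = (1)·(-2)·(-6)/[(5/2)·(-1/2)·(-9/2)] = 32/15
L_2(-3) = (1)·(-3/2)·(-6)/[(3)·(1/2)·(-4)] = -3/2
L_3(-3) = (1)·(-3/2)·(-2)/[(7)·(9/2)·(4)] = 1/42
Sum: (-4)·(12/35) + (-6)·(32/15) + (-3)·(-3/2) + 3·(1/42) = -48/5

-48/5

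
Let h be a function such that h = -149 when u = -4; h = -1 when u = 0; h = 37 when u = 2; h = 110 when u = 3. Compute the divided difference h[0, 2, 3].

h[0,2] = (37 - (-1)) / (2 - 0) = 19
h[2,3] = (110 - 37) / (3 - 2) = 73
h[0,2,3] = (73 - 19) / (3 - 0) = 18

18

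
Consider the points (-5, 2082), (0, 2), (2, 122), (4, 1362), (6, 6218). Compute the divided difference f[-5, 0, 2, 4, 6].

4

f[-5,0] = (2 - 2082) / (0 - (-5)) = -416
f[0,2] = (122 - 2) / (2 - 0) = 60
f[2,4] = (1362 - 122) / (4 - 2) = 620
f[4,6] = (6218 - 1362) / (6 - 4) = 2428
f[-5,0,2] = (60 - (-416)) / (2 - (-5)) = 68
f[0,2,4] = (620 - 60) / (4 - 0) = 140
f[2,4,6] = (2428 - 620) / (6 - 2) = 452
f[-5,0,2,4] = (140 - 68) / (4 - (-5)) = 8
f[0,2,4,6] = (452 - 140) / (6 - 0) = 52
f[-5,0,2,4,6] = (52 - 8) / (6 - (-5)) = 4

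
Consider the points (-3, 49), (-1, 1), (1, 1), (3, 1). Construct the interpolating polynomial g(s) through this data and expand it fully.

Build the Lagrange basis polynomials:
L_0(s) = (s + 1)(s - 1)(s - 3) / [-48] = -(1/48)s^3 + (1/16)s^2 + (1/48)s - 1/16
L_1(s) = (s + 3)(s - 1)(s - 3) / [16] = (1/16)s^3 - (1/16)s^2 - (9/16)s + 9/16
L_2(s) = (s + 3)(s + 1)(s - 3) / [-16] = -(1/16)s^3 - (1/16)s^2 + (9/16)s + 9/16
L_3(s) = (s + 3)(s + 1)(s - 1) / [48] = (1/48)s^3 + (1/16)s^2 - (1/48)s - 1/16
g(s) = 49·L_0 + 1·L_1 + 1·L_2 + 1·L_3
  49·L_0(s) = -(49/48)s^3 + (49/16)s^2 + (49/48)s - 49/16
  1·L_1(s) = (1/16)s^3 - (1/16)s^2 - (9/16)s + 9/16
  1·L_2(s) = -(1/16)s^3 - (1/16)s^2 + (9/16)s + 9/16
  1·L_3(s) = (1/48)s^3 + (1/16)s^2 - (1/48)s - 1/16
Adding term by term: -s^3 + 3s^2 + s - 2

g(s) = -s^3 + 3s^2 + s - 2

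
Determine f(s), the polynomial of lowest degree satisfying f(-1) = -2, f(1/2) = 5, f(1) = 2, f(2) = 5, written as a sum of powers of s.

Build the Lagrange basis polynomials:
L_0(s) = (s - 1/2)(s - 1)(s - 2) / [-9] = -(1/9)s^3 + (7/18)s^2 - (7/18)s + 1/9
L_1(s) = (s + 1)(s - 1)(s - 2) / [9/8] = (8/9)s^3 - (16/9)s^2 - (8/9)s + 16/9
L_2(s) = (s + 1)(s - 1/2)(s - 2) / [-1] = -s^3 + (3/2)s^2 + (3/2)s - 1
L_3(s) = (s + 1)(s - 1/2)(s - 1) / [9/2] = (2/9)s^3 - (1/9)s^2 - (2/9)s + 1/9
f(s) = (-2)·L_0 + 5·L_1 + 2·L_2 + 5·L_3
  (-2)·L_0(s) = (2/9)s^3 - (7/9)s^2 + (7/9)s - 2/9
  5·L_1(s) = (40/9)s^3 - (80/9)s^2 - (40/9)s + 80/9
  2·L_2(s) = -2s^3 + 3s^2 + 3s - 2
  5·L_3(s) = (10/9)s^3 - (5/9)s^2 - (10/9)s + 5/9
Adding term by term: (34/9)s^3 - (65/9)s^2 - (16/9)s + 65/9

f(s) = (34/9)s^3 - (65/9)s^2 - (16/9)s + 65/9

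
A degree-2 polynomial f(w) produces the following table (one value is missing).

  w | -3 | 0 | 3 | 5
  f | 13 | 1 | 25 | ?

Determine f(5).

The 3 known values determine f uniquely (degree ≤ 2).
Evaluate each Lagrange basis at w = 5:
L_0(5) = (5)·(2)/[(-3)·(-6)] = 5/9
L_1(5) = (8)·(2)/[(3)·(-3)] = -16/9
L_2(5) = (8)·(5)/[(6)·(3)] = 20/9
Sum: 13·(5/9) + 1·(-16/9) + 25·(20/9) = 61

61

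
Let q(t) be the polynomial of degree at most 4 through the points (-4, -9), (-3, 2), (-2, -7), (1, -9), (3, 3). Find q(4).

-35

Using Newton's divided-difference form:
q[-4,-3] = (2 - (-9)) / (-3 - (-4)) = 11
q[-3,-2] = (-7 - 2) / (-2 - (-3)) = -9
q[-2,1] = (-9 - (-7)) / (1 - (-2)) = -2/3
q[1,3] = (3 - (-9)) / (3 - 1) = 6
q[-4,-3,-2] = (-9 - 11) / (-2 - (-4)) = -10
q[-3,-2,1] = (-2/3 - (-9)) / (1 - (-3)) = 25/12
q[-2,1,3] = (6 - (-2/3)) / (3 - (-2)) = 4/3
q[-4,-3,-2,1] = (25/12 - (-10)) / (1 - (-4)) = 29/12
q[-3,-2,1,3] = (4/3 - 25/12) / (3 - (-3)) = -1/8
q[-4,-3,-2,1,3] = (-1/8 - 29/12) / (3 - (-4)) = -61/168
q(4) = -9 + 11·(8) + (-10)·(8)·(7) + (29/12)·(8)·(7)·(6) + (-61/168)·(8)·(7)·(6)·(3) = -35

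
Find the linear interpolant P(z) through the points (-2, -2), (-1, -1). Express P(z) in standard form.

Build the Lagrange basis polynomials:
L_0(z) = (z + 1) / [-1] = -z - 1
L_1(z) = (z + 2) / [1] = z + 2
P(z) = (-2)·L_0 + (-1)·L_1
  (-2)·L_0(z) = 2z + 2
  (-1)·L_1(z) = -z - 2
Adding term by term: z

P(z) = z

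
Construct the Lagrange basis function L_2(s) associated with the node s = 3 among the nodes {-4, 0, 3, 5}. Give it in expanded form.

L_2(s) = -(1/42)s^3 + (1/42)s^2 + (10/21)s

L_2(s) = (s + 4)s(s - 5) / [(7)·(3)·(-2)]
       = (s^3 - s^2 - 20s) / (-42)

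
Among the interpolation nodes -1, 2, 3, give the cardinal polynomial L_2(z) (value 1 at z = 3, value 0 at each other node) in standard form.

L_2(z) = (1/4)z^2 - (1/4)z - 1/2

L_2(z) = (z + 1)(z - 2) / [(4)·(1)]
       = (z^2 - z - 2) / (4)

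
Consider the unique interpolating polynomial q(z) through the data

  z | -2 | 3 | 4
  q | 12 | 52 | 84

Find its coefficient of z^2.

Build the Lagrange basis polynomials:
L_0(z) = (z - 3)(z - 4) / [30] = (1/30)z^2 - (7/30)z + 2/5
L_1(z) = (z + 2)(z - 4) / [-5] = -(1/5)z^2 + (2/5)z + 8/5
L_2(z) = (z + 2)(z - 3) / [6] = (1/6)z^2 - (1/6)z - 1
q(z) = 12·L_0 + 52·L_1 + 84·L_2
Only the coefficient of z^2 is needed; take it from each L_i and combine:
12·(1/30) + 52·(-1/5) + 84·(1/6) = 4

4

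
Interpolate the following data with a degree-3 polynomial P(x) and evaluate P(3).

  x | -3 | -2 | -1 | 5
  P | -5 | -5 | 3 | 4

535/14

Using Newton's divided-difference form:
P[-3,-2] = (-5 - (-5)) / (-2 - (-3)) = 0
P[-2,-1] = (3 - (-5)) / (-1 - (-2)) = 8
P[-1,5] = (4 - 3) / (5 - (-1)) = 1/6
P[-3,-2,-1] = (8 - 0) / (-1 - (-3)) = 4
P[-2,-1,5] = (1/6 - 8) / (5 - (-2)) = -47/42
P[-3,-2,-1,5] = (-47/42 - 4) / (5 - (-3)) = -215/336
P(3) = -5 + 0·(6) + 4·(6)·(5) + (-215/336)·(6)·(5)·(4) = 535/14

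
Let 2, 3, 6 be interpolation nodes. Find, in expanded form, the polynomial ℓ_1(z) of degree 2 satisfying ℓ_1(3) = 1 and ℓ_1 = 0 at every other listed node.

ℓ_1(z) = (z - 2)(z - 6) / [(1)·(-3)]
       = (z^2 - 8z + 12) / (-3)

ℓ_1(z) = -(1/3)z^2 + (8/3)z - 4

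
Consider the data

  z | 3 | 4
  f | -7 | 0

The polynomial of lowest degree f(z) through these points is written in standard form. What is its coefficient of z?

7

The leading coefficient equals the top divided difference f[3,4].
f[3,4] = (0 - (-7)) / (4 - 3) = 7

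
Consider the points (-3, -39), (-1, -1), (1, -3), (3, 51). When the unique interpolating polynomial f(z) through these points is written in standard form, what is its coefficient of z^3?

The leading coefficient equals the top divided difference f[-3,-1,1,3].
f[-3,-1] = (-1 - (-39)) / (-1 - (-3)) = 19
f[-1,1] = (-3 - (-1)) / (1 - (-1)) = -1
f[1,3] = (51 - (-3)) / (3 - 1) = 27
f[-3,-1,1] = (-1 - 19) / (1 - (-3)) = -5
f[-1,1,3] = (27 - (-1)) / (3 - (-1)) = 7
f[-3,-1,1,3] = (7 - (-5)) / (3 - (-3)) = 2

2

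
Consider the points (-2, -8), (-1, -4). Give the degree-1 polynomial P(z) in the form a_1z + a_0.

L_0(z) = (z + 1) / [-1] = -z - 1
L_1(z) = (z + 2) / [1] = z + 2
P(z) = (-8)·L_0 + (-4)·L_1
  (-8)·L_0(z) = 8z + 8
  (-4)·L_1(z) = -4z - 8
Adding term by term: 4z

P(z) = 4z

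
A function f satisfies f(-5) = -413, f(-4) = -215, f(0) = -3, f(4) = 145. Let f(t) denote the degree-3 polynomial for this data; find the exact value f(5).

Evaluate each Lagrange basis at t = 5:
L_0(5) = (9)·(5)·(1)/[(-1)·(-5)·(-9)] = -1
L_1(5) = (10)·(5)·(1)/[(1)·(-4)·(-8)] = 25/16
L_2(5) = (10)·(9)·(1)/[(5)·(4)·(-4)] = -9/8
L_3(5) = (10)·(9)·(5)/[(9)·(8)·(4)] = 25/16
Sum: (-413)·(-1) + (-215)·(25/16) + (-3)·(-9/8) + 145·(25/16) = 307

307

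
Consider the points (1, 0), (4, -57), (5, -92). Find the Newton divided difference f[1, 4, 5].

-4

f[1,4] = (-57 - 0) / (4 - 1) = -19
f[4,5] = (-92 - (-57)) / (5 - 4) = -35
f[1,4,5] = (-35 - (-19)) / (5 - 1) = -4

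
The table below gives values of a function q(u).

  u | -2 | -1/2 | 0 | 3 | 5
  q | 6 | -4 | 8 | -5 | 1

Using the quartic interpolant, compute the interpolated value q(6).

Evaluate each Lagrange basis at u = 6:
L_0(6) = (13/2)·(6)·(3)·(1)/[(-3/2)·(-2)·(-5)·(-7)] = 39/35
L_1(6) = (8)·(6)·(3)·(1)/[(3/2)·(-1/2)·(-7/2)·(-11/2)] = -768/77
L_2(6) = (8)·(13/2)·(3)·(1)/[(2)·(1/2)·(-3)·(-5)] = 52/5
L_3(6) = (8)·(13/2)·(6)·(1)/[(5)·(7/2)·(3)·(-2)] = -104/35
L_4(6) = (8)·(13/2)·(6)·(3)/[(7)·(11/2)·(5)·(2)] = 936/385
Sum: 6·(39/35) + (-4)·(-768/77) + 8·(52/5) + (-5)·(-104/35) + 1·(936/385) = 56622/385

56622/385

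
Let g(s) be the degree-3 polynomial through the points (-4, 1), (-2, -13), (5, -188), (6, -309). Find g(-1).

Using Newton's divided-difference form:
g[-4,-2] = (-13 - 1) / (-2 - (-4)) = -7
g[-2,5] = (-188 - (-13)) / (5 - (-2)) = -25
g[5,6] = (-309 - (-188)) / (6 - 5) = -121
g[-4,-2,5] = (-25 - (-7)) / (5 - (-4)) = -2
g[-2,5,6] = (-121 - (-25)) / (6 - (-2)) = -12
g[-4,-2,5,6] = (-12 - (-2)) / (6 - (-4)) = -1
g(-1) = 1 + (-7)·(3) + (-2)·(3)·(1) + (-1)·(3)·(1)·(-6) = -8

-8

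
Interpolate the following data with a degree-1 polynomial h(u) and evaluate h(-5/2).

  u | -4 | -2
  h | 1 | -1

-1/2

L_0(-5/2) = (-1/2)/[(-2)] = 1/4
L_1(-5/2) = (3/2)/[(2)] = 3/4
Sum: 1·(1/4) + (-1)·(3/4) = -1/2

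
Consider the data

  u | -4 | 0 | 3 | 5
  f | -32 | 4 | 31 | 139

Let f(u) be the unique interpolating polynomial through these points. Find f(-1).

7

Evaluate each Lagrange basis at u = -1:
L_0(-1) = (-1)·(-4)·(-6)/[(-4)·(-7)·(-9)] = 2/21
L_1(-1) = (3)·(-4)·(-6)/[(4)·(-3)·(-5)] = 6/5
L_2(-1) = (3)·(-1)·(-6)/[(7)·(3)·(-2)] = -3/7
L_3(-1) = (3)·(-1)·(-4)/[(9)·(5)·(2)] = 2/15
Sum: (-32)·(2/21) + 4·(6/5) + 31·(-3/7) + 139·(2/15) = 7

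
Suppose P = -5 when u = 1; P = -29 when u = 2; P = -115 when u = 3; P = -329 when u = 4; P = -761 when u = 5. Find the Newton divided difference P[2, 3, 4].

P[2,3] = (-115 - (-29)) / (3 - 2) = -86
P[3,4] = (-329 - (-115)) / (4 - 3) = -214
P[2,3,4] = (-214 - (-86)) / (4 - 2) = -64

-64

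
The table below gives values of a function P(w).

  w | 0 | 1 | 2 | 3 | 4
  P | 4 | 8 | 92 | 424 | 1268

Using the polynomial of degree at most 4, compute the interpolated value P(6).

6028

L_0(6) = (5)·(4)·(3)·(2)/[(-1)·(-2)·(-3)·(-4)] = 5
L_1(6) = (6)·(4)·(3)·(2)/[(1)·(-1)·(-2)·(-3)] = -24
L_2(6) = (6)·(5)·(3)·(2)/[(2)·(1)·(-1)·(-2)] = 45
L_3(6) = (6)·(5)·(4)·(2)/[(3)·(2)·(1)·(-1)] = -40
L_4(6) = (6)·(5)·(4)·(3)/[(4)·(3)·(2)·(1)] = 15
Sum: 4·(5) + 8·(-24) + 92·(45) + 424·(-40) + 1268·(15) = 6028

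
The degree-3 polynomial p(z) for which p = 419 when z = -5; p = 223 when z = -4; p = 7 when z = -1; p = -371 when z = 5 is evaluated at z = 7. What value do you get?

-1009

Using Newton's divided-difference form:
p[-5,-4] = (223 - 419) / (-4 - (-5)) = -196
p[-4,-1] = (7 - 223) / (-1 - (-4)) = -72
p[-1,5] = (-371 - 7) / (5 - (-1)) = -63
p[-5,-4,-1] = (-72 - (-196)) / (-1 - (-5)) = 31
p[-4,-1,5] = (-63 - (-72)) / (5 - (-4)) = 1
p[-5,-4,-1,5] = (1 - 31) / (5 - (-5)) = -3
p(7) = 419 + (-196)·(12) + 31·(12)·(11) + (-3)·(12)·(11)·(8) = -1009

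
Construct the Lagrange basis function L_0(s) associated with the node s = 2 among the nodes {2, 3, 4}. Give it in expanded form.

L_0(s) = (1/2)s^2 - (7/2)s + 6

L_0(s) = (s - 3)(s - 4) / [(-1)·(-2)]
       = (s^2 - 7s + 12) / (2)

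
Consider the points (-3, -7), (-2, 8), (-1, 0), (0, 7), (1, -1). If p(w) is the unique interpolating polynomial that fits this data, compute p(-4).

Evaluate each Lagrange basis at w = -4:
L_0(-4) = (-2)·(-3)·(-4)·(-5)/[(-1)·(-2)·(-3)·(-4)] = 5
L_1(-4) = (-1)·(-3)·(-4)·(-5)/[(1)·(-1)·(-2)·(-3)] = -10
L_2(-4) = (-1)·(-2)·(-4)·(-5)/[(2)·(1)·(-1)·(-2)] = 10
L_3(-4) = (-1)·(-2)·(-3)·(-5)/[(3)·(2)·(1)·(-1)] = -5
L_4(-4) = (-1)·(-2)·(-3)·(-4)/[(4)·(3)·(2)·(1)] = 1
Sum: (-7)·(5) + 8·(-10) + 0 + 7·(-5) + (-1)·(1) = -151

-151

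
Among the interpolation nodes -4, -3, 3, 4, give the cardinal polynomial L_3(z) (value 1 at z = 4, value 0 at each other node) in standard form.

L_3(z) = (z + 4)(z + 3)(z - 3) / [(8)·(7)·(1)]
       = (z^3 + 4z^2 - 9z - 36) / (56)

L_3(z) = (1/56)z^3 + (1/14)z^2 - (9/56)z - 9/14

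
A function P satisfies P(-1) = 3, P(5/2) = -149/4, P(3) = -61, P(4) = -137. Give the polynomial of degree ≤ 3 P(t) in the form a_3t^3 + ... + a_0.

Newton's divided differences:
P[-1,5/2] = (-149/4 - 3) / (5/2 - (-1)) = -23/2
P[5/2,3] = (-61 - (-149/4)) / (3 - 5/2) = -95/2
P[3,4] = (-137 - (-61)) / (4 - 3) = -76
P[-1,5/2,3] = (-95/2 - (-23/2)) / (3 - (-1)) = -9
P[5/2,3,4] = (-76 - (-95/2)) / (4 - 5/2) = -19
P[-1,5/2,3,4] = (-19 - (-9)) / (4 - (-1)) = -2
P(t) = 3 + (-23/2)·(t + 1) + (-9)·(t + 1)(t - 5/2) + (-2)·(t + 1)(t - 5/2)(t - 3)
Expanding: P(t) = -2t^3 - 2t - 1

P(t) = -2t^3 - 2t - 1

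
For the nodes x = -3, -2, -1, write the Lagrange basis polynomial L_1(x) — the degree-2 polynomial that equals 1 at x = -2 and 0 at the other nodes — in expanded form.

L_1(x) = -x^2 - 4x - 3

L_1(x) = (x + 3)(x + 1) / [(1)·(-1)]
       = (x^2 + 4x + 3) / (-1)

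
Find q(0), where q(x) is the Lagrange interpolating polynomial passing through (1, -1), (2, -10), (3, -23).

L_0(0) = (-2)·(-3)/[(-1)·(-2)] = 3
L_1(0) = (-1)·(-3)/[(1)·(-1)] = -3
L_2(0) = (-1)·(-2)/[(2)·(1)] = 1
Sum: (-1)·(3) + (-10)·(-3) + (-23)·(1) = 4

4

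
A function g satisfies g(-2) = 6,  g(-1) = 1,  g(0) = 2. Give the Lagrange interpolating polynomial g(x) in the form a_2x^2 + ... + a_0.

Build the Lagrange basis polynomials:
L_0(x) = (x + 1)x / [2] = (1/2)x^2 + (1/2)x
L_1(x) = (x + 2)x / [-1] = -x^2 - 2x
L_2(x) = (x + 2)(x + 1) / [2] = (1/2)x^2 + (3/2)x + 1
g(x) = 6·L_0 + 1·L_1 + 2·L_2
  6·L_0(x) = 3x^2 + 3x
  1·L_1(x) = -x^2 - 2x
  2·L_2(x) = x^2 + 3x + 2
Adding term by term: 3x^2 + 4x + 2

g(x) = 3x^2 + 4x + 2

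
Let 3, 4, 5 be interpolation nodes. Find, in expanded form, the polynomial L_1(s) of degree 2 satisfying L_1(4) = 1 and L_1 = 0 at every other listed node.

L_1(s) = (s - 3)(s - 5) / [(1)·(-1)]
       = (s^2 - 8s + 15) / (-1)

L_1(s) = -s^2 + 8s - 15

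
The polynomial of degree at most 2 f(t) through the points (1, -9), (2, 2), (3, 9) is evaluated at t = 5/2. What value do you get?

6

Evaluate each Lagrange basis at t = 5/2:
L_0(5/2) = (1/2)·(-1/2)/[(-1)·(-2)] = -1/8
L_1(5/2) = (3/2)·(-1/2)/[(1)·(-1)] = 3/4
L_2(5/2) = (3/2)·(1/2)/[(2)·(1)] = 3/8
Sum: (-9)·(-1/8) + 2·(3/4) + 9·(3/8) = 6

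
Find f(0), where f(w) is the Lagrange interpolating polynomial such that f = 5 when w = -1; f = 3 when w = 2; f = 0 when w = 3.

11/2

L_0(0) = (-2)·(-3)/[(-3)·(-4)] = 1/2
L_1(0) = (1)·(-3)/[(3)·(-1)] = 1
L_2(0) = (1)·(-2)/[(4)·(1)] = -1/2
Sum: 5·(1/2) + 3·(1) + 0 = 11/2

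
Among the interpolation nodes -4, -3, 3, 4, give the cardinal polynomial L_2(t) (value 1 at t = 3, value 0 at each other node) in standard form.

L_2(t) = (t + 4)(t + 3)(t - 4) / [(7)·(6)·(-1)]
       = (t^3 + 3t^2 - 16t - 48) / (-42)

L_2(t) = -(1/42)t^3 - (1/14)t^2 + (8/21)t + 8/7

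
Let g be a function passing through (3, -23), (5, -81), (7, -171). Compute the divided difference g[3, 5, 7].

-4

g[3,5] = (-81 - (-23)) / (5 - 3) = -29
g[5,7] = (-171 - (-81)) / (7 - 5) = -45
g[3,5,7] = (-45 - (-29)) / (7 - 3) = -4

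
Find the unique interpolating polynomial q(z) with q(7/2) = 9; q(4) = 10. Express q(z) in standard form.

q(z) = 2z + 2

Build the Lagrange basis polynomials:
L_0(z) = (z - 4) / [-1/2] = -2z + 8
L_1(z) = (z - 7/2) / [1/2] = 2z - 7
q(z) = 9·L_0 + 10·L_1
  9·L_0(z) = -18z + 72
  10·L_1(z) = 20z - 70
Adding term by term: 2z + 2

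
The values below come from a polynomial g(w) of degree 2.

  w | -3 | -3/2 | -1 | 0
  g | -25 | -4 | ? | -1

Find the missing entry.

The 3 known values determine g uniquely (degree ≤ 2).
L_0(-1) = (1/2)·(-1)/[(-3/2)·(-3)] = -1/9
L_1(-1) = (2)·(-1)/[(3/2)·(-3/2)] = 8/9
L_2(-1) = (2)·(1/2)/[(3)·(3/2)] = 2/9
Sum: (-25)·(-1/9) + (-4)·(8/9) + (-1)·(2/9) = -1

-1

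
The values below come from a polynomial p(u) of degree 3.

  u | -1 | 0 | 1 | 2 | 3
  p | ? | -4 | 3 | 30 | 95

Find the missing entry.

The 4 known values determine p uniquely (degree ≤ 3).
Evaluate each Lagrange basis at u = -1:
L_0(-1) = (-2)·(-3)·(-4)/[(-1)·(-2)·(-3)] = 4
L_1(-1) = (-1)·(-3)·(-4)/[(1)·(-1)·(-2)] = -6
L_2(-1) = (-1)·(-2)·(-4)/[(2)·(1)·(-1)] = 4
L_3(-1) = (-1)·(-2)·(-3)/[(3)·(2)·(1)] = -1
Sum: (-4)·(4) + 3·(-6) + 30·(4) + 95·(-1) = -9

-9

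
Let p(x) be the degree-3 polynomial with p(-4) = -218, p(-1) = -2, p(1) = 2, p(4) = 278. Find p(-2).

Evaluate each Lagrange basis at x = -2:
L_0(-2) = (-1)·(-3)·(-6)/[(-3)·(-5)·(-8)] = 3/20
L_1(-2) = (2)·(-3)·(-6)/[(3)·(-2)·(-5)] = 6/5
L_2(-2) = (2)·(-1)·(-6)/[(5)·(2)·(-3)] = -2/5
L_3(-2) = (2)·(-1)·(-3)/[(8)·(5)·(3)] = 1/20
Sum: (-218)·(3/20) + (-2)·(6/5) + 2·(-2/5) + 278·(1/20) = -22

-22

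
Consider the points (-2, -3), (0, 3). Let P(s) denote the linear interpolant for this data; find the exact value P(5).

18

Evaluate each Lagrange basis at s = 5:
L_0(5) = (5)/[(-2)] = -5/2
L_1(5) = (7)/[(2)] = 7/2
Sum: (-3)·(-5/2) + 3·(7/2) = 18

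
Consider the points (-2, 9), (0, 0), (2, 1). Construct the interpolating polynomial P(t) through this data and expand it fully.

L_0(t) = t(t - 2) / [8] = (1/8)t^2 - (1/4)t
L_1(t) = (t + 2)(t - 2) / [-4] = -(1/4)t^2 + 1
L_2(t) = (t + 2)t / [8] = (1/8)t^2 + (1/4)t
P(t) = 9·L_0 + 0·L_1 + 1·L_2
  9·L_0(t) = (9/8)t^2 - (9/4)t
  0·L_1(t) = 0
  1·L_2(t) = (1/8)t^2 + (1/4)t
Adding term by term: (5/4)t^2 - 2t

P(t) = (5/4)t^2 - 2t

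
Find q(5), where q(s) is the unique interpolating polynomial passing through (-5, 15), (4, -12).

Evaluate each Lagrange basis at s = 5:
L_0(5) = (1)/[(-9)] = -1/9
L_1(5) = (10)/[(9)] = 10/9
Sum: 15·(-1/9) + (-12)·(10/9) = -15

-15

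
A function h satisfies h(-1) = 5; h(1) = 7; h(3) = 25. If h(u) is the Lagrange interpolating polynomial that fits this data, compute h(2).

L_0(2) = (1)·(-1)/[(-2)·(-4)] = -1/8
L_1(2) = (3)·(-1)/[(2)·(-2)] = 3/4
L_2(2) = (3)·(1)/[(4)·(2)] = 3/8
Sum: 5·(-1/8) + 7·(3/4) + 25·(3/8) = 14

14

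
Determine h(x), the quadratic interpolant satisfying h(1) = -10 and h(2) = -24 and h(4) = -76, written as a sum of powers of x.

Newton's divided differences:
h[1,2] = (-24 - (-10)) / (2 - 1) = -14
h[2,4] = (-76 - (-24)) / (4 - 2) = -26
h[1,2,4] = (-26 - (-14)) / (4 - 1) = -4
h(x) = -10 + (-14)·(x - 1) + (-4)·(x - 1)(x - 2)
Expanding: h(x) = -4x^2 - 2x - 4

h(x) = -4x^2 - 2x - 4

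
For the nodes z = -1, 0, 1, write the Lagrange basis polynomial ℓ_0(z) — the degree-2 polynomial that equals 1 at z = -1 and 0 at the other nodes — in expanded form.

ℓ_0(z) = z(z - 1) / [(-1)·(-2)]
       = (z^2 - z) / (2)

ℓ_0(z) = (1/2)z^2 - (1/2)z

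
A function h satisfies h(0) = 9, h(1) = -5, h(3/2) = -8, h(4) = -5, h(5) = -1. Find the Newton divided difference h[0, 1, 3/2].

h[0,1] = (-5 - 9) / (1 - 0) = -14
h[1,3/2] = (-8 - (-5)) / (3/2 - 1) = -6
h[0,1,3/2] = (-6 - (-14)) / (3/2 - 0) = 16/3

16/3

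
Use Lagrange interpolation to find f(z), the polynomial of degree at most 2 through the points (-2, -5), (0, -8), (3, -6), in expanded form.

f(z) = (13/30)z^2 - (19/30)z - 8

Build the Lagrange basis polynomials:
L_0(z) = z(z - 3) / [10] = (1/10)z^2 - (3/10)z
L_1(z) = (z + 2)(z - 3) / [-6] = -(1/6)z^2 + (1/6)z + 1
L_2(z) = (z + 2)z / [15] = (1/15)z^2 + (2/15)z
f(z) = (-5)·L_0 + (-8)·L_1 + (-6)·L_2
  (-5)·L_0(z) = -(1/2)z^2 + (3/2)z
  (-8)·L_1(z) = (4/3)z^2 - (4/3)z - 8
  (-6)·L_2(z) = -(2/5)z^2 - (4/5)z
Adding term by term: (13/30)z^2 - (19/30)z - 8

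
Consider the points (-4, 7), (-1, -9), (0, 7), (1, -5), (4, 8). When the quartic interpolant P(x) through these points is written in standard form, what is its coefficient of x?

17/8

L_0(x) = (x + 1)x(x - 1)(x - 4) / [480] = (1/480)x^4 - (1/120)x^3 - (1/480)x^2 + (1/120)x
L_1(x) = (x + 4)x(x - 1)(x - 4) / [-30] = -(1/30)x^4 + (1/30)x^3 + (8/15)x^2 - (8/15)x
L_2(x) = (x + 4)(x + 1)(x - 1)(x - 4) / [16] = (1/16)x^4 - (17/16)x^2 + 1
L_3(x) = (x + 4)(x + 1)x(x - 4) / [-30] = -(1/30)x^4 - (1/30)x^3 + (8/15)x^2 + (8/15)x
L_4(x) = (x + 4)(x + 1)x(x - 1) / [480] = (1/480)x^4 + (1/120)x^3 - (1/480)x^2 - (1/120)x
P(x) = 7·L_0 + (-9)·L_1 + 7·L_2 + (-5)·L_3 + 8·L_4
Only the coefficient of x is needed; take it from each L_i and combine:
7·(1/120) + (-9)·(-8/15) + 7·(0) + (-5)·(8/15) + 8·(-1/120) = 17/8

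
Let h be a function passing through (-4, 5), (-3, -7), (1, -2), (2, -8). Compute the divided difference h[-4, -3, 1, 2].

h[-4,-3] = (-7 - 5) / (-3 - (-4)) = -12
h[-3,1] = (-2 - (-7)) / (1 - (-3)) = 5/4
h[1,2] = (-8 - (-2)) / (2 - 1) = -6
h[-4,-3,1] = (5/4 - (-12)) / (1 - (-4)) = 53/20
h[-3,1,2] = (-6 - 5/4) / (2 - (-3)) = -29/20
h[-4,-3,1,2] = (-29/20 - 53/20) / (2 - (-4)) = -41/60

-41/60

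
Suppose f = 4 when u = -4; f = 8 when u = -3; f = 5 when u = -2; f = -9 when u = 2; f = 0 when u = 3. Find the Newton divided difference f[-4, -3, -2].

-7/2

f[-4,-3] = (8 - 4) / (-3 - (-4)) = 4
f[-3,-2] = (5 - 8) / (-2 - (-3)) = -3
f[-4,-3,-2] = (-3 - 4) / (-2 - (-4)) = -7/2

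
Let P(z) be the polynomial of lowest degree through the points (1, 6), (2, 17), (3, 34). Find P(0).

1

Evaluate each Lagrange basis at z = 0:
L_0(0) = (-2)·(-3)/[(-1)·(-2)] = 3
L_1(0) = (-1)·(-3)/[(1)·(-1)] = -3
L_2(0) = (-1)·(-2)/[(2)·(1)] = 1
Sum: 6·(3) + 17·(-3) + 34·(1) = 1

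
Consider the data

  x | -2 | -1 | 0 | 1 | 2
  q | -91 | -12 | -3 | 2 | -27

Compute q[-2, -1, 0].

-35

q[-2,-1] = (-12 - (-91)) / (-1 - (-2)) = 79
q[-1,0] = (-3 - (-12)) / (0 - (-1)) = 9
q[-2,-1,0] = (9 - 79) / (0 - (-2)) = -35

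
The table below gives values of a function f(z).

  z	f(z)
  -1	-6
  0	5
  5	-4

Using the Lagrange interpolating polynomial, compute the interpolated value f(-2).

L_0(-2) = (-2)·(-7)/[(-1)·(-6)] = 7/3
L_1(-2) = (-1)·(-7)/[(1)·(-5)] = -7/5
L_2(-2) = (-1)·(-2)/[(6)·(5)] = 1/15
Sum: (-6)·(7/3) + 5·(-7/5) + (-4)·(1/15) = -319/15

-319/15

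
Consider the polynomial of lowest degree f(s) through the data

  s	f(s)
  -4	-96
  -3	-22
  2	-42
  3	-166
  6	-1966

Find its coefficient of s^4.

The leading coefficient equals the top divided difference f[-4,-3,2,3,6].
f[-4,-3] = (-22 - (-96)) / (-3 - (-4)) = 74
f[-3,2] = (-42 - (-22)) / (2 - (-3)) = -4
f[2,3] = (-166 - (-42)) / (3 - 2) = -124
f[3,6] = (-1966 - (-166)) / (6 - 3) = -600
f[-4,-3,2] = (-4 - 74) / (2 - (-4)) = -13
f[-3,2,3] = (-124 - (-4)) / (3 - (-3)) = -20
f[2,3,6] = (-600 - (-124)) / (6 - 2) = -119
f[-4,-3,2,3] = (-20 - (-13)) / (3 - (-4)) = -1
f[-3,2,3,6] = (-119 - (-20)) / (6 - (-3)) = -11
f[-4,-3,2,3,6] = (-11 - (-1)) / (6 - (-4)) = -1

-1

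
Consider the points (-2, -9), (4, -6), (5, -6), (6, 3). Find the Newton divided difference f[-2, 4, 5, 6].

f[-2,4] = (-6 - (-9)) / (4 - (-2)) = 1/2
f[4,5] = (-6 - (-6)) / (5 - 4) = 0
f[5,6] = (3 - (-6)) / (6 - 5) = 9
f[-2,4,5] = (0 - 1/2) / (5 - (-2)) = -1/14
f[4,5,6] = (9 - 0) / (6 - 4) = 9/2
f[-2,4,5,6] = (9/2 - (-1/14)) / (6 - (-2)) = 4/7

4/7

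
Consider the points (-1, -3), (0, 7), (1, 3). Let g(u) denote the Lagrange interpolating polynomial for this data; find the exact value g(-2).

-27

Evaluate each Lagrange basis at u = -2:
L_0(-2) = (-2)·(-3)/[(-1)·(-2)] = 3
L_1(-2) = (-1)·(-3)/[(1)·(-1)] = -3
L_2(-2) = (-1)·(-2)/[(2)·(1)] = 1
Sum: (-3)·(3) + 7·(-3) + 3·(1) = -27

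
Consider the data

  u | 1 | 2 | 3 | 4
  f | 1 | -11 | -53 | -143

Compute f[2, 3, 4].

-24

f[2,3] = (-53 - (-11)) / (3 - 2) = -42
f[3,4] = (-143 - (-53)) / (4 - 3) = -90
f[2,3,4] = (-90 - (-42)) / (4 - 2) = -24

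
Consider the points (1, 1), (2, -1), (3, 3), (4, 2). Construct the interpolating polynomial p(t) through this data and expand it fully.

p(t) = -(11/6)t^3 + 14t^2 - (187/6)t + 20

Newton's divided differences:
p[1,2] = (-1 - 1) / (2 - 1) = -2
p[2,3] = (3 - (-1)) / (3 - 2) = 4
p[3,4] = (2 - 3) / (4 - 3) = -1
p[1,2,3] = (4 - (-2)) / (3 - 1) = 3
p[2,3,4] = (-1 - 4) / (4 - 2) = -5/2
p[1,2,3,4] = (-5/2 - 3) / (4 - 1) = -11/6
p(t) = 1 + (-2)·(t - 1) + 3·(t - 1)(t - 2) + (-11/6)·(t - 1)(t - 2)(t - 3)
Expanding: p(t) = -(11/6)t^3 + 14t^2 - (187/6)t + 20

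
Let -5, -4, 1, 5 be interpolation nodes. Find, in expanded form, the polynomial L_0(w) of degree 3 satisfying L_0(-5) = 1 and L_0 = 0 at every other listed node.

L_0(w) = -(1/60)w^3 + (1/30)w^2 + (19/60)w - 1/3

L_0(w) = (w + 4)(w - 1)(w - 5) / [(-1)·(-6)·(-10)]
       = (w^3 - 2w^2 - 19w + 20) / (-60)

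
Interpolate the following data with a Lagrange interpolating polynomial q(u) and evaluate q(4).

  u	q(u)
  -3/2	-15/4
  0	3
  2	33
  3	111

Evaluate each Lagrange basis at u = 4:
L_0(4) = (4)·(2)·(1)/[(-3/2)·(-7/2)·(-9/2)] = -64/189
L_1(4) = (11/2)·(2)·(1)/[(3/2)·(-2)·(-3)] = 11/9
L_2(4) = (11/2)·(4)·(1)/[(7/2)·(2)·(-1)] = -22/7
L_3(4) = (11/2)·(4)·(2)/[(9/2)·(3)·(1)] = 88/27
Sum: (-15/4)·(-64/189) + 3·(11/9) + 33·(-22/7) + 111·(88/27) = 263

263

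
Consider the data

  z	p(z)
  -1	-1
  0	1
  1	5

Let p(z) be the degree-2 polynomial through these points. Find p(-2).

Using Newton's divided-difference form:
p[-1,0] = (1 - (-1)) / (0 - (-1)) = 2
p[0,1] = (5 - 1) / (1 - 0) = 4
p[-1,0,1] = (4 - 2) / (1 - (-1)) = 1
p(-2) = -1 + 2·(-1) + 1·(-1)·(-2) = -1

-1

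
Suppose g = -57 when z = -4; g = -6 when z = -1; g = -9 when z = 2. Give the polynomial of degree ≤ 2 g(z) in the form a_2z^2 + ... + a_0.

Newton's divided differences:
g[-4,-1] = (-6 - (-57)) / (-1 - (-4)) = 17
g[-1,2] = (-9 - (-6)) / (2 - (-1)) = -1
g[-4,-1,2] = (-1 - 17) / (2 - (-4)) = -3
g(z) = -57 + 17·(z + 4) + (-3)·(z + 4)(z + 1)
Expanding: g(z) = -3z^2 + 2z - 1

g(z) = -3z^2 + 2z - 1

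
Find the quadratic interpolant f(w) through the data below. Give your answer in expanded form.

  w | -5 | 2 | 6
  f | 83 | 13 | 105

L_0(w) = (w - 2)(w - 6) / [77] = (1/77)w^2 - (8/77)w + 12/77
L_1(w) = (w + 5)(w - 6) / [-28] = -(1/28)w^2 + (1/28)w + 15/14
L_2(w) = (w + 5)(w - 2) / [44] = (1/44)w^2 + (3/44)w - 5/22
f(w) = 83·L_0 + 13·L_1 + 105·L_2
  83·L_0(w) = (83/77)w^2 - (664/77)w + 996/77
  13·L_1(w) = -(13/28)w^2 + (13/28)w + 195/14
  105·L_2(w) = (105/44)w^2 + (315/44)w - 525/22
Adding term by term: 3w^2 - w + 3

f(w) = 3w^2 - w + 3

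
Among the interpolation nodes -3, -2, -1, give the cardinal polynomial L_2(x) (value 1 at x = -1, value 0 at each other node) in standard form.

L_2(x) = (x + 3)(x + 2) / [(2)·(1)]
       = (x^2 + 5x + 6) / (2)

L_2(x) = (1/2)x^2 + (5/2)x + 3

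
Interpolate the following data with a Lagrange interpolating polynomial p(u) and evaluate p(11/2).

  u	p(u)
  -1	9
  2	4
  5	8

L_0(11/2) = (7/2)·(1/2)/[(-3)·(-6)] = 7/72
L_1(11/2) = (13/2)·(1/2)/[(3)·(-3)] = -13/36
L_2(11/2) = (13/2)·(7/2)/[(6)·(3)] = 91/72
Sum: 9·(7/72) + 4·(-13/36) + 8·(91/72) = 229/24

229/24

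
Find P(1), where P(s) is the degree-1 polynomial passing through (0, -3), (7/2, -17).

Evaluate each Lagrange basis at s = 1:
L_0(1) = (-5/2)/[(-7/2)] = 5/7
L_1(1) = (1)/[(7/2)] = 2/7
Sum: (-3)·(5/7) + (-17)·(2/7) = -7

-7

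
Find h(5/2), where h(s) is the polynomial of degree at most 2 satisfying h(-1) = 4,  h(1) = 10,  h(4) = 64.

L_0(5/2) = (3/2)·(-3/2)/[(-2)·(-5)] = -9/40
L_1(5/2) = (7/2)·(-3/2)/[(2)·(-3)] = 7/8
L_2(5/2) = (7/2)·(3/2)/[(5)·(3)] = 7/20
Sum: 4·(-9/40) + 10·(7/8) + 64·(7/20) = 121/4

121/4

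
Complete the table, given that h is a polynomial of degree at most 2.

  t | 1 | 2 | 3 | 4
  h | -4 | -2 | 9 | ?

The 3 known values determine h uniquely (degree ≤ 2).
L_0(4) = (2)·(1)/[(-1)·(-2)] = 1
L_1(4) = (3)·(1)/[(1)·(-1)] = -3
L_2(4) = (3)·(2)/[(2)·(1)] = 3
Sum: (-4)·(1) + (-2)·(-3) + 9·(3) = 29

29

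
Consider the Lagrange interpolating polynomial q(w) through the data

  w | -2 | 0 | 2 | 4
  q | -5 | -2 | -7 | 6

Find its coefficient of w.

-8/3

Build the Lagrange basis polynomials:
L_0(w) = w(w - 2)(w - 4) / [-48] = -(1/48)w^3 + (1/8)w^2 - (1/6)w
L_1(w) = (w + 2)(w - 2)(w - 4) / [16] = (1/16)w^3 - (1/4)w^2 - (1/4)w + 1
L_2(w) = (w + 2)w(w - 4) / [-16] = -(1/16)w^3 + (1/8)w^2 + (1/2)w
L_3(w) = (w + 2)w(w - 2) / [48] = (1/48)w^3 - (1/12)w
q(w) = (-5)·L_0 + (-2)·L_1 + (-7)·L_2 + 6·L_3
Only the coefficient of w is needed; take it from each L_i and combine:
(-5)·(-1/6) + (-2)·(-1/4) + (-7)·(1/2) + 6·(-1/12) = -8/3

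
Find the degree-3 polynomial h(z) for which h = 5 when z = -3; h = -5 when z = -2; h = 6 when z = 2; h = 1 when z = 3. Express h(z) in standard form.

Newton's divided differences:
h[-3,-2] = (-5 - 5) / (-2 - (-3)) = -10
h[-2,2] = (6 - (-5)) / (2 - (-2)) = 11/4
h[2,3] = (1 - 6) / (3 - 2) = -5
h[-3,-2,2] = (11/4 - (-10)) / (2 - (-3)) = 51/20
h[-2,2,3] = (-5 - 11/4) / (3 - (-2)) = -31/20
h[-3,-2,2,3] = (-31/20 - 51/20) / (3 - (-3)) = -41/60
h(z) = 5 + (-10)·(z + 3) + (51/20)·(z + 3)(z + 2) + (-41/60)·(z + 3)(z + 2)(z - 2)
Expanding: h(z) = -(41/60)z^3 + (1/2)z^2 + (329/60)z - 3/2

h(z) = -(41/60)z^3 + (1/2)z^2 + (329/60)z - 3/2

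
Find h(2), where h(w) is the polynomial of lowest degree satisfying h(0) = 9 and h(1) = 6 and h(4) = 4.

25/6

Using Newton's divided-difference form:
h[0,1] = (6 - 9) / (1 - 0) = -3
h[1,4] = (4 - 6) / (4 - 1) = -2/3
h[0,1,4] = (-2/3 - (-3)) / (4 - 0) = 7/12
h(2) = 9 + (-3)·(2) + (7/12)·(2)·(1) = 25/6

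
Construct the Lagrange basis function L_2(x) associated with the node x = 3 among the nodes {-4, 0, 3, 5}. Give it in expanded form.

L_2(x) = (x + 4)x(x - 5) / [(7)·(3)·(-2)]
       = (x^3 - x^2 - 20x) / (-42)

L_2(x) = -(1/42)x^3 + (1/42)x^2 + (10/21)x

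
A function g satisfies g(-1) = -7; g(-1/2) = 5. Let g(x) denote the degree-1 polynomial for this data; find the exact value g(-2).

-31

Evaluate each Lagrange basis at x = -2:
L_0(-2) = (-3/2)/[(-1/2)] = 3
L_1(-2) = (-1)/[(1/2)] = -2
Sum: (-7)·(3) + 5·(-2) = -31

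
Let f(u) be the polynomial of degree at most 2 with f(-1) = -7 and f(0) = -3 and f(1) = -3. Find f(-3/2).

-21/2

Using Newton's divided-difference form:
f[-1,0] = (-3 - (-7)) / (0 - (-1)) = 4
f[0,1] = (-3 - (-3)) / (1 - 0) = 0
f[-1,0,1] = (0 - 4) / (1 - (-1)) = -2
f(-3/2) = -7 + 4·(-1/2) + (-2)·(-1/2)·(-3/2) = -21/2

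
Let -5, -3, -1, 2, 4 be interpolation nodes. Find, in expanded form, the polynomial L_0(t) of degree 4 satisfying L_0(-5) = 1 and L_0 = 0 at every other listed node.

L_0(t) = (t + 3)(t + 1)(t - 2)(t - 4) / [(-2)·(-4)·(-7)·(-9)]
       = (t^4 - 2t^3 - 13t^2 + 14t + 24) / (504)

L_0(t) = (1/504)t^4 - (1/252)t^3 - (13/504)t^2 + (1/36)t + 1/21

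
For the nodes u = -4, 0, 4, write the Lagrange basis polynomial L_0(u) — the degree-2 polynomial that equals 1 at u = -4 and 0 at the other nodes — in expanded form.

L_0(u) = u(u - 4) / [(-4)·(-8)]
       = (u^2 - 4u) / (32)

L_0(u) = (1/32)u^2 - (1/8)u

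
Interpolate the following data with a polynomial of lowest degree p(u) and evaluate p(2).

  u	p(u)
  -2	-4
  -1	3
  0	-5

L_0(2) = (3)·(2)/[(-1)·(-2)] = 3
L_1(2) = (4)·(2)/[(1)·(-1)] = -8
L_2(2) = (4)·(3)/[(2)·(1)] = 6
Sum: (-4)·(3) + 3·(-8) + (-5)·(6) = -66

-66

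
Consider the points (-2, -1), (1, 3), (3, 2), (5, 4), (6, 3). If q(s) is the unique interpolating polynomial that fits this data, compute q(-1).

Evaluate each Lagrange basis at s = -1:
L_0(-1) = (-2)·(-4)·(-6)·(-7)/[(-3)·(-5)·(-7)·(-8)] = 2/5
L_1(-1) = (1)·(-4)·(-6)·(-7)/[(3)·(-2)·(-4)·(-5)] = 7/5
L_2(-1) = (1)·(-2)·(-6)·(-7)/[(5)·(2)·(-2)·(-3)] = -7/5
L_3(-1) = (1)·(-2)·(-4)·(-7)/[(7)·(4)·(2)·(-1)] = 1
L_4(-1) = (1)·(-2)·(-4)·(-6)/[(8)·(5)·(3)·(1)] = -2/5
Sum: (-1)·(2/5) + 3·(7/5) + 2·(-7/5) + 4·(1) + 3·(-2/5) = 19/5

19/5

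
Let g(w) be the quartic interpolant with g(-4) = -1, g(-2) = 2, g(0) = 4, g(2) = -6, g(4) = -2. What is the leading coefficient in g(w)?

The leading coefficient equals the top divided difference g[-4,-2,0,2,4].
g[-4,-2] = (2 - (-1)) / (-2 - (-4)) = 3/2
g[-2,0] = (4 - 2) / (0 - (-2)) = 1
g[0,2] = (-6 - 4) / (2 - 0) = -5
g[2,4] = (-2 - (-6)) / (4 - 2) = 2
g[-4,-2,0] = (1 - 3/2) / (0 - (-4)) = -1/8
g[-2,0,2] = (-5 - 1) / (2 - (-2)) = -3/2
g[0,2,4] = (2 - (-5)) / (4 - 0) = 7/4
g[-4,-2,0,2] = (-3/2 - (-1/8)) / (2 - (-4)) = -11/48
g[-2,0,2,4] = (7/4 - (-3/2)) / (4 - (-2)) = 13/24
g[-4,-2,0,2,4] = (13/24 - (-11/48)) / (4 - (-4)) = 37/384

37/384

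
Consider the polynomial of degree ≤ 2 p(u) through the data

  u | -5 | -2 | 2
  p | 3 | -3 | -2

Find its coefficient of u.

Build the Lagrange basis polynomials:
L_0(u) = (u + 2)(u - 2) / [21] = (1/21)u^2 - 4/21
L_1(u) = (u + 5)(u - 2) / [-12] = -(1/12)u^2 - (1/4)u + 5/6
L_2(u) = (u + 5)(u + 2) / [28] = (1/28)u^2 + (1/4)u + 5/14
p(u) = 3·L_0 + (-3)·L_1 + (-2)·L_2
Only the coefficient of u is needed; take it from each L_i and combine:
3·(0) + (-3)·(-1/4) + (-2)·(1/4) = 1/4

1/4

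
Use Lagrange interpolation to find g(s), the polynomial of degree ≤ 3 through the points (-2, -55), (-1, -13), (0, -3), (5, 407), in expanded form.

Build the Lagrange basis polynomials:
L_0(s) = (s + 1)s(s - 5) / [-14] = -(1/14)s^3 + (2/7)s^2 + (5/14)s
L_1(s) = (s + 2)s(s - 5) / [6] = (1/6)s^3 - (1/2)s^2 - (5/3)s
L_2(s) = (s + 2)(s + 1)(s - 5) / [-10] = -(1/10)s^3 + (1/5)s^2 + (13/10)s + 1
L_3(s) = (s + 2)(s + 1)s / [210] = (1/210)s^3 + (1/70)s^2 + (1/105)s
g(s) = (-55)·L_0 + (-13)·L_1 + (-3)·L_2 + 407·L_3
  (-55)·L_0(s) = (55/14)s^3 - (110/7)s^2 - (275/14)s
  (-13)·L_1(s) = -(13/6)s^3 + (13/2)s^2 + (65/3)s
  (-3)·L_2(s) = (3/10)s^3 - (3/5)s^2 - (39/10)s - 3
  407·L_3(s) = (407/210)s^3 + (407/70)s^2 + (407/105)s
Adding term by term: 4s^3 - 4s^2 + 2s - 3

g(s) = 4s^3 - 4s^2 + 2s - 3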